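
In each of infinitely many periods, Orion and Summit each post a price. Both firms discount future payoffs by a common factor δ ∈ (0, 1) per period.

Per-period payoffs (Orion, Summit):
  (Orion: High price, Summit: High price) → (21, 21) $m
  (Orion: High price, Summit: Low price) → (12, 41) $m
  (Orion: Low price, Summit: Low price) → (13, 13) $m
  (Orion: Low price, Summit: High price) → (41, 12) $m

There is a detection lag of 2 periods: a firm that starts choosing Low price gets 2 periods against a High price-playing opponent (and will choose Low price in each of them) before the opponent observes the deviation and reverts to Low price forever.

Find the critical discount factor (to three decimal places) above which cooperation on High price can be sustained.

0.845

The best deviation is to choose Low price for all 2 undetected periods, earning 41 each, then 13 forever once detected.
Deviation value: 41(1−δ^2)/(1−δ) + 13δ^2/(1−δ); cooperation value: 21/(1−δ).
IC: 21 ≥ 41(1−δ^2) + 13δ^2 = 41 − 28δ^2.
So δ^2 ≥ 20/28 = 5/7, giving δ ≥ (5/7)^(1/2) ≈ 0.845.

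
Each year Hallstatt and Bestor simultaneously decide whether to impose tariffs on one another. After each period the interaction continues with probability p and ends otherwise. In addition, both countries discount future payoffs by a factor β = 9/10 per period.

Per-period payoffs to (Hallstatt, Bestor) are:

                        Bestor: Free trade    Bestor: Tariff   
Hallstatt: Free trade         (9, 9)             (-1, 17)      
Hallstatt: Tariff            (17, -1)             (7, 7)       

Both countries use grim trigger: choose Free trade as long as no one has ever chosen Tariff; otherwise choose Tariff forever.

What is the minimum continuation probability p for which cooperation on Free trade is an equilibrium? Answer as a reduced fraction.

8/9

With continuation probability p and discount β, the effective per-period discount factor is βp.
Grim-trigger IC: βp ≥ (17−9)/(17−7) = 4/5.
So p ≥ (4/5)/(9/10) = 8/9.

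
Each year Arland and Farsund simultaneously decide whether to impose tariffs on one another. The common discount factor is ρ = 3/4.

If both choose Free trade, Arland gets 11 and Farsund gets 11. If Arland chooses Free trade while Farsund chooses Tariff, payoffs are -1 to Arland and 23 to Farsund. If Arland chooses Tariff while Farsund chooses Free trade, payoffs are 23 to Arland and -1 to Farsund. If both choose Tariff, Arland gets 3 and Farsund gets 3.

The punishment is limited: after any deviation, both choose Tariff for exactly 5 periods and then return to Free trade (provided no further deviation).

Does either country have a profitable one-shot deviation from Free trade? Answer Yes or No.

IC: ρ+…+ρ^5 ≥ (23−11)/(11−3) = 3/2.
At ρ = 3/4: partial sum = 2.2881 ≥ 1.5000. Cooperation sustainable.

No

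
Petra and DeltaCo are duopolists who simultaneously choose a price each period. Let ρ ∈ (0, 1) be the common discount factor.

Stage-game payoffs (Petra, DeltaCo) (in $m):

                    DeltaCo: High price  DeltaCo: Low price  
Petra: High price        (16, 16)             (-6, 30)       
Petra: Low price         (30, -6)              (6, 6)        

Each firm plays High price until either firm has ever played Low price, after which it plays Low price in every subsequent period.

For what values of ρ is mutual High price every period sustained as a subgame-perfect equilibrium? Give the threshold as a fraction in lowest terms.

7/12

One-period gain from deviating is 30 − 16 = 14. The loss is 16 − 6 = 10 in every subsequent period, with present value 10·ρ/(1−ρ).
Deviation is unprofitable when 10·ρ/(1−ρ) ≥ 14, i.e. ρ/(1−ρ) ≥ 7/5.
Equivalently ρ ≥ 14/(14+10) = 7/12.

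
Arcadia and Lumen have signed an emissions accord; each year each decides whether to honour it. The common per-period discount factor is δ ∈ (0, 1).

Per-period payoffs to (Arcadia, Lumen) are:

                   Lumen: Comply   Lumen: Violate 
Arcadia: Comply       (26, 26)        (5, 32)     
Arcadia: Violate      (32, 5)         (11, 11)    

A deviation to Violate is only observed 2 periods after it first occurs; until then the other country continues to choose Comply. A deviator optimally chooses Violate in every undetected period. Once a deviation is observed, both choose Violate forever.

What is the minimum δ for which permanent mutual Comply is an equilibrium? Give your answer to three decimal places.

0.535

The best deviation is to choose Violate for all 2 undetected periods, earning 32 each, then 11 forever once detected.
Deviation value: 32(1−δ^2)/(1−δ) + 11δ^2/(1−δ); cooperation value: 26/(1−δ).
IC: 26 ≥ 32(1−δ^2) + 11δ^2 = 32 − 21δ^2.
So δ^2 ≥ 6/21 = 2/7, giving δ ≥ (2/7)^(1/2) ≈ 0.535.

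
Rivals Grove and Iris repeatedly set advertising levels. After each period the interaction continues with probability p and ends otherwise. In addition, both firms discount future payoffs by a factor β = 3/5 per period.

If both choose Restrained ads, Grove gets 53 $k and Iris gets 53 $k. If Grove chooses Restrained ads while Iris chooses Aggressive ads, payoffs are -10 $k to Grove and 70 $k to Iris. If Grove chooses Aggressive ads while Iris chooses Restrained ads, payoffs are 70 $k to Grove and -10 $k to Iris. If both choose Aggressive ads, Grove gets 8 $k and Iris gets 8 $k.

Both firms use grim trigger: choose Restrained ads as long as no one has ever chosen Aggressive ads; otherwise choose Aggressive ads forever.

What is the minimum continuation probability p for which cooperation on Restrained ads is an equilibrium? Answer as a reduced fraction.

Expected continuation weight on next period's payoff is β·p = 3/5·p, which plays the role of the discount factor.
Cooperation requires 3/5·p ≥ (70−53)/(70−8) = 17/62, hence p ≥ 85/186.

85/186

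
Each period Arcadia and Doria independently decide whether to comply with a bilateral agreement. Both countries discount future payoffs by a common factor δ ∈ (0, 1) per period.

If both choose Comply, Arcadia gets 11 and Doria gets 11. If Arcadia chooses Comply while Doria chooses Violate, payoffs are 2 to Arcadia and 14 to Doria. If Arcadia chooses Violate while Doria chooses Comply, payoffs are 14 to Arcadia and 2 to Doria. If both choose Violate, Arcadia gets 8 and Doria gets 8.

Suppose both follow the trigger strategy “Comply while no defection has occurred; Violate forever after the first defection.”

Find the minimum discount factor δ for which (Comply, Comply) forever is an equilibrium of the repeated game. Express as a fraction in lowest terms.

1/2

Under grim trigger the critical discount factor is (T−C)/(T−P) with T = 14, C = 11, P = 8.
δ* = (14−11)/(14−8) = 3/6 = 1/2.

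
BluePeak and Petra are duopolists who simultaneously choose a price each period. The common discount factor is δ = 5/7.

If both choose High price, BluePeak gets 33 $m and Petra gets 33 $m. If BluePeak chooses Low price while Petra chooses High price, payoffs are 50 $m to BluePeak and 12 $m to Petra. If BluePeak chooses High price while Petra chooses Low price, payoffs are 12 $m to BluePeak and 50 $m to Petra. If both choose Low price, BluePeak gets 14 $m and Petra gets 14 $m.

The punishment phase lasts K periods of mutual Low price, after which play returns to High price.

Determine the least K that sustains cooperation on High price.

IC: δ(1−δ^K)/(1−δ) ≥ (50−33)/(33−14) = 17/19.
With δ = 5/7: need 1 − δ^K ≥ 17/19·(1−5/7)/(5/7), i.e. δ^K ≤ 0.6421.
Since (5/7)^1 = 0.7143 and (5/7)^2 = 0.5102, the smallest such K is 2.

2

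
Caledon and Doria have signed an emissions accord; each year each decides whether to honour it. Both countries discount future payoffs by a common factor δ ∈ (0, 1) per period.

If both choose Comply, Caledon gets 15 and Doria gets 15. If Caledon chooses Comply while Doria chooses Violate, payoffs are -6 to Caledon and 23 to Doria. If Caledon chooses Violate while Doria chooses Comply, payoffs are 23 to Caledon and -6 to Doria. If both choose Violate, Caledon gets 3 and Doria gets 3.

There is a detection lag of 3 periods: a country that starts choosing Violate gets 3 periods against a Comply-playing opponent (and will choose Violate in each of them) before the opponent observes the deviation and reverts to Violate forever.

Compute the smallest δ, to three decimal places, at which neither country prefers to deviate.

The best deviation is to choose Violate for all 3 undetected periods, earning 23 each, then 3 forever once detected.
Deviation value: 23(1−δ^3)/(1−δ) + 3δ^3/(1−δ); cooperation value: 15/(1−δ).
IC: 15 ≥ 23(1−δ^3) + 3δ^3 = 23 − 20δ^3.
So δ^3 ≥ 8/20 = 2/5, giving δ ≥ (2/5)^(1/3) ≈ 0.737.

0.737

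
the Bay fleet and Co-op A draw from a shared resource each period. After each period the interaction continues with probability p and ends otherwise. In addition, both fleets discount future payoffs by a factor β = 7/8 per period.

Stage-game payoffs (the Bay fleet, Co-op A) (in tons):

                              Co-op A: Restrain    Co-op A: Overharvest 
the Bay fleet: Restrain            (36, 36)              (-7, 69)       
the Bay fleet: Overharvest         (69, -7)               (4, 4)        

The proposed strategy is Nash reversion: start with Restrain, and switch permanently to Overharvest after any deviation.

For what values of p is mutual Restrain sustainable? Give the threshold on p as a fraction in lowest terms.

Expected continuation weight on next period's payoff is β·p = 7/8·p, which plays the role of the discount factor.
Cooperation requires 7/8·p ≥ (69−36)/(69−4) = 33/65, hence p ≥ 264/455.

264/455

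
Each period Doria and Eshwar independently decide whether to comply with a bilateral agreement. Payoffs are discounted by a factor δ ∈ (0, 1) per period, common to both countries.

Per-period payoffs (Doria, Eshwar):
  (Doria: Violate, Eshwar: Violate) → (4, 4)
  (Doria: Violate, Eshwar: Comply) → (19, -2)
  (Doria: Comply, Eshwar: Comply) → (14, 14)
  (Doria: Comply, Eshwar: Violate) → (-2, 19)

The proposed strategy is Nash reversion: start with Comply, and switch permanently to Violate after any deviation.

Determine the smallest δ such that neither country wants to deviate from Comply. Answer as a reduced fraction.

1/3

14/(1−δ) ≥ 19 + 4δ/(1−δ)
14 ≥ 19 − 15δ
δ ≥ 5/15 = 1/3.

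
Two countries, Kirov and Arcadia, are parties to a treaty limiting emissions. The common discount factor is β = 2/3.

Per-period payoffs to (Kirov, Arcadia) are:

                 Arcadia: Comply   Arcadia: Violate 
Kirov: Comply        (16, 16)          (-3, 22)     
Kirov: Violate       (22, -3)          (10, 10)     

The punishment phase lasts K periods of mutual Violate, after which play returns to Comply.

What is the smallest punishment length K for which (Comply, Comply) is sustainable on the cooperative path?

2

IC: β(1−β^K)/(1−β) ≥ (22−16)/(16−10) = 1.
With β = 2/3: need 1 − β^K ≥ 1·(1−2/3)/(2/3), i.e. β^K ≤ 0.5000.
Since (2/3)^1 = 0.6667 and (2/3)^2 = 0.4444, the smallest such K is 2.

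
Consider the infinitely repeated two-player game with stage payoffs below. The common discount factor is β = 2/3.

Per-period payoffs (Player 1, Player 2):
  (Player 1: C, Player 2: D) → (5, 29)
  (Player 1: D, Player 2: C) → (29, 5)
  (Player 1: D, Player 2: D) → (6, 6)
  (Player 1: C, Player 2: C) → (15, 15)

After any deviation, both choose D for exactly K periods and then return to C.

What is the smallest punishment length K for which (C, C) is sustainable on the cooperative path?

No profitable deviation requires (15−6)(β+…+β^K) ≥ 29−15, i.e. β+…+β^K ≥ 14/9 ≈ 1.5556.
With β = 2/3, the partial sums are K=1: 0.6667, K=2: 1.1111, K=3: 1.4074, K=4: 1.6049.
K = 4 is the first length at which the sum reaches 1.5556.

4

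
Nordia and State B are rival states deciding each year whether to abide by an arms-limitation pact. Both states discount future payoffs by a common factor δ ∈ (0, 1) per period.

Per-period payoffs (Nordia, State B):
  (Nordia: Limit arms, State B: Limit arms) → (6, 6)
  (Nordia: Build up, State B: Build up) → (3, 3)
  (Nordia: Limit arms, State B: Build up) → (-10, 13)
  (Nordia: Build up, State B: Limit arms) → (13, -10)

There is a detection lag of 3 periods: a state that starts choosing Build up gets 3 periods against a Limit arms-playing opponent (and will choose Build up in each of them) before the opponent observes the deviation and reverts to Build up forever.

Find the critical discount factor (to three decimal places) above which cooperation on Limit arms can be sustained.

A deviator earns 13 for 3 periods, then 3 forever; cooperating earns 6 forever. Multiplying the IC by (1−δ):
6 ≥ 13(1−δ^3) + 3δ^3, so 10·δ^3 ≥ 7 and δ^3 ≥ 7/10.
δ ≥ (7/10)^(1/3) ≈ 0.888.

0.888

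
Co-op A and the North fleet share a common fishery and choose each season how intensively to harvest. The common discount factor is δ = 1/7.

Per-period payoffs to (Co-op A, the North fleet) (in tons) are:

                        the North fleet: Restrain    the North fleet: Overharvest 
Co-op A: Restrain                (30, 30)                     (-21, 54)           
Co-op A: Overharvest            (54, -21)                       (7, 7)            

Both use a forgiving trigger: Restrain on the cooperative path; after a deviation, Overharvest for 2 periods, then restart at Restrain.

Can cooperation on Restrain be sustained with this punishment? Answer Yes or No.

No

Comparing payoff streams over the 3 periods until play realigns: cooperate → 30(1+δ+…+δ^2); deviate → 54 + 7(δ+…+δ^2).
Cooperation is sustained iff (30−7)(δ+…+δ^2) ≥ 54−30.
δ+…+δ^2 = 1/7·(1−(1/7)^2)/(1−1/7) = 0.1633, and (54−30)/(30−7) = 1.0435.
0.1633 < 1.0435, so cooperation is not sustainable.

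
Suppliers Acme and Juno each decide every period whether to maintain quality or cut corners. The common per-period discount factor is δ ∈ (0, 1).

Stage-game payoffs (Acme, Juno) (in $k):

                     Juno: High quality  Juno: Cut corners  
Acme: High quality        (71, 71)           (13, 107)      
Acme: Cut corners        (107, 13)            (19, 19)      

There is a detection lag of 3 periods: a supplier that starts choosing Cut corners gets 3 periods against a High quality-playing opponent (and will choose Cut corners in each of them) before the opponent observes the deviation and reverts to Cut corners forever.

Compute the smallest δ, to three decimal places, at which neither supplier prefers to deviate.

0.742

Deviating for the 3 undetected periods gains 107−71 = 36 per period over cooperation, then loses 71−19 = 52 per period forever once punishment starts.
Gain: 36(1 + δ + … + δ^2); loss: 52·δ^3/(1−δ).
No profitable deviation ⇔ 36(1−δ^3) ≤ 52·δ^3, i.e. δ^3 ≥ 36/(36+52) = 9/22.
Hence δ ≥ (9/22)^(1/3) ≈ 0.742.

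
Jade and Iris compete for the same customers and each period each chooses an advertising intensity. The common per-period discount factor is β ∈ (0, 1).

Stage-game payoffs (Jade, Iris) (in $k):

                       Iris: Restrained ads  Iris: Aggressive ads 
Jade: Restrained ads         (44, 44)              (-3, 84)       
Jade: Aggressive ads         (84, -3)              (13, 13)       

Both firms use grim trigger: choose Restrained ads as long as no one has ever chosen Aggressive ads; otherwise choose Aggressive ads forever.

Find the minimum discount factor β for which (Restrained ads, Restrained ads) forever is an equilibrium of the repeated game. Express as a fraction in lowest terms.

One-period gain from deviating is 84 − 44 = 40. The loss is 44 − 13 = 31 in every subsequent period, with present value 31·β/(1−β).
Deviation is unprofitable when 31·β/(1−β) ≥ 40, i.e. β/(1−β) ≥ 40/31.
Equivalently β ≥ 40/(40+31) = 40/71.

40/71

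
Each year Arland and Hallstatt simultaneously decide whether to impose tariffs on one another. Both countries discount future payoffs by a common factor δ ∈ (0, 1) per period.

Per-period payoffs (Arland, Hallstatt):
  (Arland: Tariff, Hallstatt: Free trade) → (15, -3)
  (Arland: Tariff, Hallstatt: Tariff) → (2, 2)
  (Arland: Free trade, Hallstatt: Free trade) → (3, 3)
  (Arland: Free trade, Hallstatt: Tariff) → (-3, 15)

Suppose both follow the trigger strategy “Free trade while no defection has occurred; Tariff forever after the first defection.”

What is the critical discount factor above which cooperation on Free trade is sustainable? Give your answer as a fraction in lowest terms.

12/13

One-period gain from deviating is 15 − 3 = 12. The loss is 3 − 2 = 1 in every subsequent period, with present value 1·δ/(1−δ).
Deviation is unprofitable when 1·δ/(1−δ) ≥ 12, i.e. δ/(1−δ) ≥ 12.
Equivalently δ ≥ 12/(12+1) = 12/13.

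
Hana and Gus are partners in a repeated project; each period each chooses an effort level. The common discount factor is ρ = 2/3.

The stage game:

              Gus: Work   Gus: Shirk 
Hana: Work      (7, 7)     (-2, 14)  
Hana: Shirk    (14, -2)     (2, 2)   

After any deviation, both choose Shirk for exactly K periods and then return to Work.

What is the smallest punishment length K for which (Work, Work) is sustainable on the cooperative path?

No profitable deviation requires (7−2)(ρ+…+ρ^K) ≥ 14−7, i.e. ρ+…+ρ^K ≥ 7/5 ≈ 1.4000.
With ρ = 2/3, the partial sums are K=1: 0.6667, K=2: 1.1111, K=3: 1.4074.
K = 3 is the first length at which the sum reaches 1.4000.

3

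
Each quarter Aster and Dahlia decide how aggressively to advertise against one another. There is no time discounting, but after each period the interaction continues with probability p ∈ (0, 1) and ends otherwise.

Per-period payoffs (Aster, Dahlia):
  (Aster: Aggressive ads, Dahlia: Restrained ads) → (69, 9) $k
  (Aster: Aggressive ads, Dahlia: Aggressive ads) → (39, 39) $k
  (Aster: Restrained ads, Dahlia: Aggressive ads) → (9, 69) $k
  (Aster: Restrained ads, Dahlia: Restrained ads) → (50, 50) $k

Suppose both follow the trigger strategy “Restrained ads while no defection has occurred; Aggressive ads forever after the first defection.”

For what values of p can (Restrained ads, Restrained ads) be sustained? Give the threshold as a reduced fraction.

Expected cooperation value is 50 + p·50 + p²·50 + … = 50/(1−p); deviation gives 69 + p·39/(1−p).
50 ≥ 69(1−p) + 39p ⇒ 30p ≥ 19 ⇒ p ≥ 19/30.

19/30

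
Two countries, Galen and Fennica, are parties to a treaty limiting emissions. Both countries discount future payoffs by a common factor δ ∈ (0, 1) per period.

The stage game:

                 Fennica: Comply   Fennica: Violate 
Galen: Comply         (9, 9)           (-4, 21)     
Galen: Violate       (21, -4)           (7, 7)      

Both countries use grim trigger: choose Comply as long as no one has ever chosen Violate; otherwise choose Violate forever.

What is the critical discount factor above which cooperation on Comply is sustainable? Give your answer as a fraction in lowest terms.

6/7

One-period gain from deviating is 21 − 9 = 12. The loss is 9 − 7 = 2 in every subsequent period, with present value 2·δ/(1−δ).
Deviation is unprofitable when 2·δ/(1−δ) ≥ 12, i.e. δ/(1−δ) ≥ 6.
Equivalently δ ≥ 12/(12+2) = 6/7.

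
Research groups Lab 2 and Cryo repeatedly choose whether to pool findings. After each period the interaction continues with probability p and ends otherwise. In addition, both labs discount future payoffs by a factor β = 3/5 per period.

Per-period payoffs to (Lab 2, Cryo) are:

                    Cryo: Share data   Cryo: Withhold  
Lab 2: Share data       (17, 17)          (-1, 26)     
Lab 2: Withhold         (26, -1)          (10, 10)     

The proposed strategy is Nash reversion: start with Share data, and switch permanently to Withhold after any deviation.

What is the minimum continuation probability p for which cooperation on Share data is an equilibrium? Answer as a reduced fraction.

15/16

With continuation probability p and discount β, the effective per-period discount factor is βp.
Grim-trigger IC: βp ≥ (26−17)/(26−10) = 9/16.
So p ≥ (9/16)/(3/5) = 15/16.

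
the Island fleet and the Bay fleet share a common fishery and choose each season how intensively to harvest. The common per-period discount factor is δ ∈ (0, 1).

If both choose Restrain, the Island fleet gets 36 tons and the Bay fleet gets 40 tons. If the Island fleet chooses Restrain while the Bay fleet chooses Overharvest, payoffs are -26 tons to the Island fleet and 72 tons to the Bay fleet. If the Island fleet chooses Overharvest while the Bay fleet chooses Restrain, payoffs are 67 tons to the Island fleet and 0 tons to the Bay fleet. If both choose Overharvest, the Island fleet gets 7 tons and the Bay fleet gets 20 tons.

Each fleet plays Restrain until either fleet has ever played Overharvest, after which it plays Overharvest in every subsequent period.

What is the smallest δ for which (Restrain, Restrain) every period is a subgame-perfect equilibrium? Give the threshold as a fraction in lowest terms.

the Island fleet: cooperation gives 36 each period; deviation gives 67 once then 7 forever.
  36/(1−δ) ≥ 67 + 7δ/(1−δ) ⇒ δ ≥ 31/60.
the Bay fleet: cooperation gives 40 each period; deviation gives 72 once then 20 forever.
  δ ≥ 32/52 = 8/13.
Both must hold, so the binding constraint is the Bay fleet's: δ ≥ 8/13.

8/13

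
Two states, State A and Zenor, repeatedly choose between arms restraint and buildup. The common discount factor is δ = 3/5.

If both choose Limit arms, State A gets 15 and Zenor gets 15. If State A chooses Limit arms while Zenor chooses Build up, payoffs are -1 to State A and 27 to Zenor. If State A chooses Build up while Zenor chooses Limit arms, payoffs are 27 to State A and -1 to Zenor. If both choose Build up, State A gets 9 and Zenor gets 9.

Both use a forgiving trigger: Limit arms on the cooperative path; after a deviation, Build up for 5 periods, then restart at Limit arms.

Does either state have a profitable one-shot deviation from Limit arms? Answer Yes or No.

Comparing payoff streams over the 6 periods until play realigns: cooperate → 15(1+δ+…+δ^5); deviate → 27 + 9(δ+…+δ^5).
Cooperation is sustained iff (15−9)(δ+…+δ^5) ≥ 27−15.
δ+…+δ^5 = 3/5·(1−(3/5)^5)/(1−3/5) = 1.3834, and (27−15)/(15−9) = 2.0000.
1.3834 < 2.0000, so cooperation is not sustainable.

Yes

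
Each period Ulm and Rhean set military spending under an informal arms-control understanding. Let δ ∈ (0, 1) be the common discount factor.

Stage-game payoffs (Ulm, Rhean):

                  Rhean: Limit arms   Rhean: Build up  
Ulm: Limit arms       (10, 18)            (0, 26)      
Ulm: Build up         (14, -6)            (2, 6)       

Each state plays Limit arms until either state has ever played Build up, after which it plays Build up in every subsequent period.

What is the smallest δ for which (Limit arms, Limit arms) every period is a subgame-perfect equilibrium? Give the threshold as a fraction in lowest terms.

For Ulm: deviation gain 14−10 = 4, per-period punishment loss 10−2 = 8. IC gives δ ≥ 4/12 = 1/3.
For Rhean: gain 8, loss 12 per period, so δ ≥ 8/20 = 2/5.
The tighter constraint is Rhean's, so cooperation needs δ ≥ 2/5.

2/5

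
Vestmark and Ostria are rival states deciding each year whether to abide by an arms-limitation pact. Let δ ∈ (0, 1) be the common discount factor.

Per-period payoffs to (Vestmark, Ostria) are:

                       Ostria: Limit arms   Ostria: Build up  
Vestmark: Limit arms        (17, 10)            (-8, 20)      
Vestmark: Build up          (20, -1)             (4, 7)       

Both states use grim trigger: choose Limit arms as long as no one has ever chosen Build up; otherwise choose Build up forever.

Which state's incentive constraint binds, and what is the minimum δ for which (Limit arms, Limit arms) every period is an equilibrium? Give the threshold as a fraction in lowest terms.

Ostria; δ ≥ 10/13

Vestmark's threshold: (20−17)/(20−4) = 3/16.
Ostria's threshold: (20−10)/(20−7) = 10/13.
3/16 < 10/13, so Ostria binds and δ* = 10/13.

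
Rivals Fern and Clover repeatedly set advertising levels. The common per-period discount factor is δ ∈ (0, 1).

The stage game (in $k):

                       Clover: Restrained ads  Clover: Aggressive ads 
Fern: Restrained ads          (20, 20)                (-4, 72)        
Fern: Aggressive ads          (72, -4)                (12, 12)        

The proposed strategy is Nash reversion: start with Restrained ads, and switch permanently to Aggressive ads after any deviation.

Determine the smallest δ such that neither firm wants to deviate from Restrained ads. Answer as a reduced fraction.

20/(1−δ) ≥ 72 + 12δ/(1−δ)
20 ≥ 72 − 60δ
δ ≥ 52/60 = 13/15.

13/15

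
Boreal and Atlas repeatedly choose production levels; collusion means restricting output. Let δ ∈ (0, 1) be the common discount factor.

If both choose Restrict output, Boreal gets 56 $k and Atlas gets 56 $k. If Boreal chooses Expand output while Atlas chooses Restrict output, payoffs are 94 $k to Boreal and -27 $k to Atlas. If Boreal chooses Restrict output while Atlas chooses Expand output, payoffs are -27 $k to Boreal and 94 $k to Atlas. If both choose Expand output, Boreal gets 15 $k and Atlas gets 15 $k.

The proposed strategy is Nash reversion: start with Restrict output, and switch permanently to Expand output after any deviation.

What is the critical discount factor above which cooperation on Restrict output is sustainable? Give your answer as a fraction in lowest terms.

Cooperation forever yields 56 each period: 56/(1−δ).
Deviating yields 94 once, then 15 forever: 94 + 15δ/(1−δ).
No profitable deviation requires 56/(1−δ) ≥ 94 + 15δ/(1−δ).
Multiplying by (1−δ): 56 ≥ 94(1−δ) + 15δ = 94 − 79δ.
So 79δ ≥ 38, i.e. δ ≥ 38/79.

38/79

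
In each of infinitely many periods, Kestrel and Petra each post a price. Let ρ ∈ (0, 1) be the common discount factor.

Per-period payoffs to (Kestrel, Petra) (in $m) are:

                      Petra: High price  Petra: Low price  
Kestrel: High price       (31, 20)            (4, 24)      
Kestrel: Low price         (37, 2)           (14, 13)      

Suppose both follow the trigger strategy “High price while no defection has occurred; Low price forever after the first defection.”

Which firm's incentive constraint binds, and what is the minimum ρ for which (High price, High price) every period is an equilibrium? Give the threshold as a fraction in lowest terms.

Kestrel: cooperation gives 31 each period; deviation gives 37 once then 14 forever.
  31/(1−ρ) ≥ 37 + 14ρ/(1−ρ) ⇒ ρ ≥ 6/23.
Petra: cooperation gives 20 each period; deviation gives 24 once then 13 forever.
  ρ ≥ 4/11.
Both must hold, so the binding constraint is Petra's: ρ ≥ 4/11.

Petra; ρ ≥ 4/11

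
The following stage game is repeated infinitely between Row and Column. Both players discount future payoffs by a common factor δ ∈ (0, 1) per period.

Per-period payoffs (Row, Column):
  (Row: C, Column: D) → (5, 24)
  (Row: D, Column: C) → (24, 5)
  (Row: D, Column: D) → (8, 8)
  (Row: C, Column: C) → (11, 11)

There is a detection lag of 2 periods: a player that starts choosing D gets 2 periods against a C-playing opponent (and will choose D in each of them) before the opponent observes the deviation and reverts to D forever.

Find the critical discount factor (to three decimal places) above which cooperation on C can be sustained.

0.901

The best deviation is to choose D for all 2 undetected periods, earning 24 each, then 8 forever once detected.
Deviation value: 24(1−δ^2)/(1−δ) + 8δ^2/(1−δ); cooperation value: 11/(1−δ).
IC: 11 ≥ 24(1−δ^2) + 8δ^2 = 24 − 16δ^2.
So δ^2 ≥ 13/16, giving δ ≥ (13/16)^(1/2) ≈ 0.901.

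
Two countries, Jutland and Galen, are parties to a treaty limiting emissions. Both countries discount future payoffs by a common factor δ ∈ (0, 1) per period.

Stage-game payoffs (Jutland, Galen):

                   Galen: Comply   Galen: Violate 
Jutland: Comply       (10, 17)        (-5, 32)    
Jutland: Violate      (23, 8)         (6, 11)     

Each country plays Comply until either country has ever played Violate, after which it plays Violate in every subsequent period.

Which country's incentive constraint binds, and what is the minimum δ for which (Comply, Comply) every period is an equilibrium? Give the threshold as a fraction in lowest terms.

Jutland: cooperation gives 10 each period; deviation gives 23 once then 6 forever.
  10/(1−δ) ≥ 23 + 6δ/(1−δ) ⇒ δ ≥ 13/17.
Galen: cooperation gives 17 each period; deviation gives 32 once then 11 forever.
  δ ≥ 15/21 = 5/7.
Both must hold, so the binding constraint is Jutland's: δ ≥ 13/17.

Jutland; δ ≥ 13/17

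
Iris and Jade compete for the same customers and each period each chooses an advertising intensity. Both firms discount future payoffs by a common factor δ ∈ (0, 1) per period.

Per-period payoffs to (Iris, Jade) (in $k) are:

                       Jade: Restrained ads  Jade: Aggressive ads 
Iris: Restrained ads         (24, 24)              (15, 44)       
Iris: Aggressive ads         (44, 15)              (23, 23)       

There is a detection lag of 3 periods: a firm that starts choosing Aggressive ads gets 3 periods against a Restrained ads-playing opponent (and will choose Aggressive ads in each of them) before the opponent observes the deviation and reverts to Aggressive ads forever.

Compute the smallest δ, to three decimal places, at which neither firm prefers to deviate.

0.984

Deviating for the 3 undetected periods gains 44−24 = 20 per period over cooperation, then loses 24−23 = 1 per period forever once punishment starts.
Gain: 20(1 + δ + … + δ^2); loss: 1·δ^3/(1−δ).
No profitable deviation ⇔ 20(1−δ^3) ≤ 1·δ^3, i.e. δ^3 ≥ 20/(20+1) = 20/21.
Hence δ ≥ (20/21)^(1/3) ≈ 0.984.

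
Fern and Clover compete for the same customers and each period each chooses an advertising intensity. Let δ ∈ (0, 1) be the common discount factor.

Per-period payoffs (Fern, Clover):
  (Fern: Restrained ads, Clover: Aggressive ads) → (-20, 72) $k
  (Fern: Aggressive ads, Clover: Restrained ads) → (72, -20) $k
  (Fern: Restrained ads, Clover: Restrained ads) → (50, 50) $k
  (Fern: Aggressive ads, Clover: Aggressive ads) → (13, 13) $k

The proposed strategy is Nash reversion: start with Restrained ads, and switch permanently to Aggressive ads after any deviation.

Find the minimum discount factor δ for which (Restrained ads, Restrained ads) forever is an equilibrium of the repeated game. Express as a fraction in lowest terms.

Cooperation forever yields 50 each period: 50/(1−δ).
Deviating yields 72 once, then 13 forever: 72 + 13δ/(1−δ).
No profitable deviation requires 50/(1−δ) ≥ 72 + 13δ/(1−δ).
Multiplying by (1−δ): 50 ≥ 72(1−δ) + 13δ = 72 − 59δ.
So 59δ ≥ 22, i.e. δ ≥ 22/59.

22/59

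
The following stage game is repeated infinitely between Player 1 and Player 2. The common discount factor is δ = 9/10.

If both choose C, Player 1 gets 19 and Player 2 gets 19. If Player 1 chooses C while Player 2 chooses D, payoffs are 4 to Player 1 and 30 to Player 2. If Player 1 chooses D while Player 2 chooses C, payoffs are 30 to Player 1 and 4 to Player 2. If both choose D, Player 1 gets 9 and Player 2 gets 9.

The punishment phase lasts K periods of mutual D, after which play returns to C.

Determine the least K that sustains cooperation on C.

IC: δ(1−δ^K)/(1−δ) ≥ (30−19)/(19−9) = 11/10.
With δ = 9/10: need 1 − δ^K ≥ 11/10·(1−9/10)/(9/10), i.e. δ^K ≤ 0.8778.
Since (9/10)^1 = 0.9000 and (9/10)^2 = 0.8100, the smallest such K is 2.

2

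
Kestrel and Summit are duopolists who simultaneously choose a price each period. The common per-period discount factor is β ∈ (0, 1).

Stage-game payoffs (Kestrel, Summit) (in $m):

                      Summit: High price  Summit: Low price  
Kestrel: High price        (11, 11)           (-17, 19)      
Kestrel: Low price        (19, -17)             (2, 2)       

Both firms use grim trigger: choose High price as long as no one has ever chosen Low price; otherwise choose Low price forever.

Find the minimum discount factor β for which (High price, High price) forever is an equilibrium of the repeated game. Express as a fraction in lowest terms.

Under grim trigger the critical discount factor is (T−C)/(T−P) with T = 19, C = 11, P = 2.
β* = (19−11)/(19−2) = 8/17.

8/17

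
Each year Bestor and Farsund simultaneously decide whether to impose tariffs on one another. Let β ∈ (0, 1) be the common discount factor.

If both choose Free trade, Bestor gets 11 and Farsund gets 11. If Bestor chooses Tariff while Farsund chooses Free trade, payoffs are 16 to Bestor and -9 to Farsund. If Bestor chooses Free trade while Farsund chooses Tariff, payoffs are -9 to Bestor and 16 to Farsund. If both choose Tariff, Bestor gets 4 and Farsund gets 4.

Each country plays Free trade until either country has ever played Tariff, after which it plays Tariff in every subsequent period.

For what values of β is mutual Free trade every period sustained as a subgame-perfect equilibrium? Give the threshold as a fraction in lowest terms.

5/12

Cooperation forever yields 11 each period: 11/(1−β).
Deviating yields 16 once, then 4 forever: 16 + 4β/(1−β).
No profitable deviation requires 11/(1−β) ≥ 16 + 4β/(1−β).
Multiplying by (1−β): 11 ≥ 16(1−β) + 4β = 16 − 12β.
So 12β ≥ 5, i.e. β ≥ 5/12.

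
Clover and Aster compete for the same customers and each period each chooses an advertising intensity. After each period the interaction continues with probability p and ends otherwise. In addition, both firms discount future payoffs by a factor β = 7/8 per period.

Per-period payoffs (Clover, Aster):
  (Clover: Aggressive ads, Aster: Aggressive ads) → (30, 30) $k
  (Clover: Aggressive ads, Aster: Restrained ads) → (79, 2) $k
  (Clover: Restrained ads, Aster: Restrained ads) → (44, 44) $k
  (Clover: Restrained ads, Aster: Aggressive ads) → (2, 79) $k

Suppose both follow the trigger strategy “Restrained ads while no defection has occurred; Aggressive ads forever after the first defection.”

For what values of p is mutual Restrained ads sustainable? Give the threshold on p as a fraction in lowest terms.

40/49

With continuation probability p and discount β, the effective per-period discount factor is βp.
Grim-trigger IC: βp ≥ (79−44)/(79−30) = 5/7.
So p ≥ (5/7)/(7/8) = 40/49.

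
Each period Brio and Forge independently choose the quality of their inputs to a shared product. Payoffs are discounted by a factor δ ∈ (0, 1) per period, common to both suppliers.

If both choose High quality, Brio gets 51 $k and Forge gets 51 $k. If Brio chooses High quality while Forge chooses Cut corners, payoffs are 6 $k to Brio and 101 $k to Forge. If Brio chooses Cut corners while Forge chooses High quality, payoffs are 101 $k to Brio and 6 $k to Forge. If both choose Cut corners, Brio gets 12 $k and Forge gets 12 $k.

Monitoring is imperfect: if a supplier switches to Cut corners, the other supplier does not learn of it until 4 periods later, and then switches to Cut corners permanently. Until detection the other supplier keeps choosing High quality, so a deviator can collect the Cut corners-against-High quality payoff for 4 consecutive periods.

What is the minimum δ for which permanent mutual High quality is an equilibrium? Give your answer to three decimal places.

0.866

A deviator earns 101 for 4 periods, then 12 forever; cooperating earns 51 forever. Multiplying the IC by (1−δ):
51 ≥ 101(1−δ^4) + 12δ^4, so 89·δ^4 ≥ 50 and δ^4 ≥ 50/89.
δ ≥ (50/89)^(1/4) ≈ 0.866.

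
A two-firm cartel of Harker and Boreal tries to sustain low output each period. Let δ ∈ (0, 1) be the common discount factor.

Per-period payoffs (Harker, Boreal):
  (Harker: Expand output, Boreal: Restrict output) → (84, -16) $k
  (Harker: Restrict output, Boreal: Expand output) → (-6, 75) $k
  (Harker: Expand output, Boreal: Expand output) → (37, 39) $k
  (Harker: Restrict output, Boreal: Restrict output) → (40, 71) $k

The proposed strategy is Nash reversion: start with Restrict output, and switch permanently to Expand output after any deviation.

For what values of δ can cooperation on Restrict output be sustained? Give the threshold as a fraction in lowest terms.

Harker's threshold: (84−40)/(84−37) = 44/47.
Boreal's threshold: (75−71)/(75−39) = 1/9.
44/47 > 1/9, so Harker binds and δ* = 44/47.

44/47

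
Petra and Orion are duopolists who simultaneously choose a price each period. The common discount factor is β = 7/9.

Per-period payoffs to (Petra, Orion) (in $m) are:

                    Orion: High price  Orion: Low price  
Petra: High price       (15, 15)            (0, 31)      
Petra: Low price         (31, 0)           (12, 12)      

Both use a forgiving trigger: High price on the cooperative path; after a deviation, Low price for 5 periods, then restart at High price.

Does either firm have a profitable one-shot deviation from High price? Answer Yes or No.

IC: β+…+β^5 ≥ (31−15)/(15−12) = 16/3.
At β = 7/9: partial sum = 2.5038 < 5.3333. Cooperation not sustainable.

Yes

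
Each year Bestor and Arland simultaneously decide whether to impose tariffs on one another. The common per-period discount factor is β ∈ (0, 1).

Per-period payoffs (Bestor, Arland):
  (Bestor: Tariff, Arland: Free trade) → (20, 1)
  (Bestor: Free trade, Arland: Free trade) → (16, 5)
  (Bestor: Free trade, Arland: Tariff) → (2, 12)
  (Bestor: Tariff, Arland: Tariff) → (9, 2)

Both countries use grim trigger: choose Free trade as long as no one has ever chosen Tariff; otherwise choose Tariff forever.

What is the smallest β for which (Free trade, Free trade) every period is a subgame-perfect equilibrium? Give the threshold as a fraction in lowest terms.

Bestor: cooperation gives 16 each period; deviation gives 20 once then 9 forever.
  16/(1−β) ≥ 20 + 9β/(1−β) ⇒ β ≥ 4/11.
Arland: cooperation gives 5 each period; deviation gives 12 once then 2 forever.
  β ≥ 7/10.
Both must hold, so the binding constraint is Arland's: β ≥ 7/10.

7/10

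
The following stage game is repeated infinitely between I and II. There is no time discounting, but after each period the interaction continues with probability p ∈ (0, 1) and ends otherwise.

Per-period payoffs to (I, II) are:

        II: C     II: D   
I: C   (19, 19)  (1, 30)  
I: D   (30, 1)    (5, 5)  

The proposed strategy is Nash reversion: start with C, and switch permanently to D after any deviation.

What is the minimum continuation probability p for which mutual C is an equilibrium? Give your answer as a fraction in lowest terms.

11/25

Expected cooperation value is 19 + p·19 + p²·19 + … = 19/(1−p); deviation gives 30 + p·5/(1−p).
19 ≥ 30(1−p) + 5p ⇒ 25p ≥ 11 ⇒ p ≥ 11/25.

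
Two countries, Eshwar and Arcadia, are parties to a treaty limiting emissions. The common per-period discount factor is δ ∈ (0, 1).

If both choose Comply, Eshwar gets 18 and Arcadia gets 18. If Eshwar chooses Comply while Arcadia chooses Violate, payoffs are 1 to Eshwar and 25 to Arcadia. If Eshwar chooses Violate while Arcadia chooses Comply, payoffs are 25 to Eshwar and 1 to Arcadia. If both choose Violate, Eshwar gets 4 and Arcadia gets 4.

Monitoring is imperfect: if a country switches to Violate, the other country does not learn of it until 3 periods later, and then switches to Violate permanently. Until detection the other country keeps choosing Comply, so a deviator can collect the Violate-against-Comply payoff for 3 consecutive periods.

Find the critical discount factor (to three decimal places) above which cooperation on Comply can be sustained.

Deviating for the 3 undetected periods gains 25−18 = 7 per period over cooperation, then loses 18−4 = 14 per period forever once punishment starts.
Gain: 7(1 + δ + … + δ^2); loss: 14·δ^3/(1−δ).
No profitable deviation ⇔ 7(1−δ^3) ≤ 14·δ^3, i.e. δ^3 ≥ 7/(7+14) = 1/3.
Hence δ ≥ (1/3)^(1/3) ≈ 0.693.

0.693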